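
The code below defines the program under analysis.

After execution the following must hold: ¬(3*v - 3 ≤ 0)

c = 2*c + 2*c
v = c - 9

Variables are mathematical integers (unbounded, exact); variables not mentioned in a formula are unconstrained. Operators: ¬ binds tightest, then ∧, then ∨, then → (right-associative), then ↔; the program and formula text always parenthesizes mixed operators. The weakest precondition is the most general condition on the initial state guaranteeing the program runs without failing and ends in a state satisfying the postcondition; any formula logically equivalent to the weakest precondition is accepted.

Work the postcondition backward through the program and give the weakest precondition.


Working backward. After the program, the postcondition ¬(3*v - 3 ≤ 0) must hold; in canonical form it is ¬(3*v ≤ 3).
Before v := c - 9: ¬(3*c ≤ 30)
Before c := 2*c + 2*c: ¬(12*c ≤ 30)
Answer: WP = ¬(12*c ≤ 30)


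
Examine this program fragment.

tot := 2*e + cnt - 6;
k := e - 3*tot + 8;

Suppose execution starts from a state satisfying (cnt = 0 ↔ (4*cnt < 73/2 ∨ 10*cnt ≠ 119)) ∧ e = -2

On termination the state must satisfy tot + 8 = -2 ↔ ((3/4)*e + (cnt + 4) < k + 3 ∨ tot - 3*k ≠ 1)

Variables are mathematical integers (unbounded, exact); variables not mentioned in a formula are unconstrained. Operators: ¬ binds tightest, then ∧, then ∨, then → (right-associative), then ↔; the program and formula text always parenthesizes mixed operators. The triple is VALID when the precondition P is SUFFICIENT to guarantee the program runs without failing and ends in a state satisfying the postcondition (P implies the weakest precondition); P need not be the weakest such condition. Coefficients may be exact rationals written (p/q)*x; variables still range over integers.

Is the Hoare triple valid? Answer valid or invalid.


Working backward. After the program, the postcondition tot + 8 = -2 ↔ ((3/4)*e + (cnt + 4) < k + 3 ∨ tot - 3*k ≠ 1) must hold; in canonical form it is tot = -10 ↔ (cnt + (3/4)*e < k - 1 ∨ tot ≠ 3*k + 1).
Before k := e - 3*tot + 8: tot = -10 ↔ (cnt + 3*tot < (1/4)*e + 7 ∨ 10*tot ≠ 3*e + 25)
Before tot := 2*e + cnt - 6: cnt + 2*e = -4 ↔ (4*cnt + (23/4)*e < 25 ∨ 10*cnt + 17*e ≠ 85)
The weakest precondition is cnt + 2*e = -4 ↔ (4*cnt + (23/4)*e < 25 ∨ 10*cnt + 17*e ≠ 85).
Check whether (cnt = 0 ↔ (4*cnt < 73/2 ∨ 10*cnt ≠ 119)) ∧ e = -2 implies it.
Every state satisfying the precondition satisfies the weakest precondition: the implication holds.
Answer: valid


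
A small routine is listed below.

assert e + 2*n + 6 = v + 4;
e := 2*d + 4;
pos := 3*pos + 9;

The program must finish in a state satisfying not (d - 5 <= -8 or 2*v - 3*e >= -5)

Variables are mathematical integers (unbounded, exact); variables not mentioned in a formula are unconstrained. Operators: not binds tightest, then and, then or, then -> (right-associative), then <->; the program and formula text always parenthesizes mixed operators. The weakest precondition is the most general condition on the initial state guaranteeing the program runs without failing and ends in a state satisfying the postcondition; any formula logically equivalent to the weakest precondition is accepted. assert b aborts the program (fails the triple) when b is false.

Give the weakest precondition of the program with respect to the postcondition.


Working backward. After the program, the postcondition not (d - 5 <= -8 or 2*v - 3*e >= -5) must hold; in canonical form it is not (d <= -3 or 2*v >= 3*e - 5).
Before pos := 3*pos + 9: not (d <= -3 or 2*v >= 3*e - 5)
Before e := 2*d + 4: not (d <= -3 or 2*v >= 6*d + 7)
Before assert e + 2*n + 6 = v + 4: e + 2*n = v - 2 and (not (d <= -3 or 2*v >= 6*d + 7))
Answer: WP = e + 2*n = v - 2 and (not (d <= -3 or 2*v >= 6*d + 7))


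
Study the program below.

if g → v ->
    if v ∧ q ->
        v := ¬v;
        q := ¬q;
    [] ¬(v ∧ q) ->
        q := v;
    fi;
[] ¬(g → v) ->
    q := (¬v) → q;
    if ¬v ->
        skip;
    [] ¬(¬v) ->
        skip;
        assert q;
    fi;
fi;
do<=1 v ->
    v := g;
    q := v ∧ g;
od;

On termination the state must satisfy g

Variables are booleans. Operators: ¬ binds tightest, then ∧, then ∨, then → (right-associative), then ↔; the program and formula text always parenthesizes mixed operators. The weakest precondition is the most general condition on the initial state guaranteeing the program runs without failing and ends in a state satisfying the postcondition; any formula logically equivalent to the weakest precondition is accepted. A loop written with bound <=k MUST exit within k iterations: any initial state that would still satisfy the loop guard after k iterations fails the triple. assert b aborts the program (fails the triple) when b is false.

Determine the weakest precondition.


Working backward. After the program, g must hold.
Before the loop (bound <=1), unroll the exhaustion recursion (WP_0 = exit-now case; WP_j = one more guarded iteration, up to j = 1):
  WP_0: (¬v) ∧ g
  WP_1: (¬v) ∧ ((¬v) → g)
So before the loop: (¬v) ∧ ((¬v) → g)
Then branch requires ((v ∧ q) → (v ∧ (v → g))) ∧ ((¬(v ∧ q)) → ((¬v) ∧ ((¬v) → g))); else branch requires ((¬v) → ((¬v) ∧ ((¬v) → g))) ∧ (v → (((¬v) → q) ∧ (¬v) ∧ ((¬v) → g))).
Before the if: ((g → v) → (((v ∧ q) → (v ∧ (v → g))) ∧ ((¬(v ∧ q)) → ((¬v) ∧ ((¬v) → g))))) ∧ ((¬(g → v)) → (((¬v) → ((¬v) ∧ ((¬v) → g))) ∧ (v → (((¬v) → q) ∧ (¬v) ∧ ((¬v) → g)))))
Answer: WP = ((g → v) → (((v ∧ q) → (v ∧ (v → g))) ∧ ((¬(v ∧ q)) → ((¬v) ∧ ((¬v) → g))))) ∧ ((¬(g → v)) → (((¬v) → ((¬v) ∧ ((¬v) → g))) ∧ (v → (((¬v) → q) ∧ (¬v) ∧ ((¬v) → g)))))


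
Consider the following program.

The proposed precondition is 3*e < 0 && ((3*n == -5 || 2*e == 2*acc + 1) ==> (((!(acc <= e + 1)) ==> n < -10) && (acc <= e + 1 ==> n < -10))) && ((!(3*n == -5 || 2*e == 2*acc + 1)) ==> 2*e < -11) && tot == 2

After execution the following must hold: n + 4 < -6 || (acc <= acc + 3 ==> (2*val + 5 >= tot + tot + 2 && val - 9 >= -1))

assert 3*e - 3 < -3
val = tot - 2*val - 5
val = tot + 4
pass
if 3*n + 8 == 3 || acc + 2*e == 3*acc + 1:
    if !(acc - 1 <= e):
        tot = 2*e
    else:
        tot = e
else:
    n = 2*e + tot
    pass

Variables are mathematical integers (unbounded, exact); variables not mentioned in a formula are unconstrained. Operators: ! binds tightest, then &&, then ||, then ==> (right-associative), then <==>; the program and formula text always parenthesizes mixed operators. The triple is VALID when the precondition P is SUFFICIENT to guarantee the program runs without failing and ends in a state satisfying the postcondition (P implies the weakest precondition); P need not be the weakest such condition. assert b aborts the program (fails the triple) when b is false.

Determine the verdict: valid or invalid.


Working backward. After the program, the postcondition n + 4 < -6 || (acc <= acc + 3 ==> (2*val + 5 >= tot + tot + 2 && val - 9 >= -1)) must hold; in canonical form it is n < -10 || (2*val >= 2*tot - 3 && val >= 8).
Then branch requires ((!(acc <= e + 1)) ==> (n < -10 || (2*val >= 4*e - 3 && val >= 8))) && (acc <= e + 1 ==> (n < -10 || (2*val >= 2*e - 3 && val >= 8))); else branch requires 2*e + tot < -10 || (2*val >= 2*tot - 3 && val >= 8).
Before the if: ((3*n == -5 || 2*e == 2*acc + 1) ==> (((!(acc <= e + 1)) ==> (n < -10 || (2*val >= 4*e - 3 && val >= 8))) && (acc <= e + 1 ==> (n < -10 || (2*val >= 2*e - 3 && val >= 8))))) && ((!(3*n == -5 || 2*e == 2*acc + 1)) ==> (2*e + tot < -10 || (2*val >= 2*tot - 3 && val >= 8)))
Before skip: ((3*n == -5 || 2*e == 2*acc + 1) ==> (((!(acc <= e + 1)) ==> (n < -10 || (2*val >= 4*e - 3 && val >= 8))) && (acc <= e + 1 ==> (n < -10 || (2*val >= 2*e - 3 && val >= 8))))) && ((!(3*n == -5 || 2*e == 2*acc + 1)) ==> (2*e + tot < -10 || (2*val >= 2*tot - 3 && val >= 8)))
Before val := tot + 4: ((3*n == -5 || 2*e == 2*acc + 1) ==> (((!(acc <= e + 1)) ==> (n < -10 || (2*tot >= 4*e - 11 && tot >= 4))) && (acc <= e + 1 ==> (n < -10 || (2*tot >= 2*e - 11 && tot >= 4))))) && ((!(3*n == -5 || 2*e == 2*acc + 1)) ==> (2*e + tot < -10 || tot >= 4))
Before val := tot - 2*val - 5: ((3*n == -5 || 2*e == 2*acc + 1) ==> (((!(acc <= e + 1)) ==> (n < -10 || (2*tot >= 4*e - 11 && tot >= 4))) && (acc <= e + 1 ==> (n < -10 || (2*tot >= 2*e - 11 && tot >= 4))))) && ((!(3*n == -5 || 2*e == 2*acc + 1)) ==> (2*e + tot < -10 || tot >= 4))
Before assert 3*e - 3 < -3: 3*e < 0 && ((3*n == -5 || 2*e == 2*acc + 1) ==> (((!(acc <= e + 1)) ==> (n < -10 || (2*tot >= 4*e - 11 && tot >= 4))) && (acc <= e + 1 ==> (n < -10 || (2*tot >= 2*e - 11 && tot >= 4))))) && ((!(3*n == -5 || 2*e == 2*acc + 1)) ==> (2*e + tot < -10 || tot >= 4))
The weakest precondition is 3*e < 0 && ((3*n == -5 || 2*e == 2*acc + 1) ==> (((!(acc <= e + 1)) ==> (n < -10 || (2*tot >= 4*e - 11 && tot >= 4))) && (acc <= e + 1 ==> (n < -10 || (2*tot >= 2*e - 11 && tot >= 4))))) && ((!(3*n == -5 || 2*e == 2*acc + 1)) ==> (2*e + tot < -10 || tot >= 4)).
Check whether 3*e < 0 && ((3*n == -5 || 2*e == 2*acc + 1) ==> (((!(acc <= e + 1)) ==> n < -10) && (acc <= e + 1 ==> n < -10))) && ((!(3*n == -5 || 2*e == 2*acc + 1)) ==> 2*e < -11) && tot == 2 implies it.
Countermodel: at the initial state acc = 0, e = -6, n = 0, tot = 2, the precondition holds but the weakest precondition fails.
Answer: invalid


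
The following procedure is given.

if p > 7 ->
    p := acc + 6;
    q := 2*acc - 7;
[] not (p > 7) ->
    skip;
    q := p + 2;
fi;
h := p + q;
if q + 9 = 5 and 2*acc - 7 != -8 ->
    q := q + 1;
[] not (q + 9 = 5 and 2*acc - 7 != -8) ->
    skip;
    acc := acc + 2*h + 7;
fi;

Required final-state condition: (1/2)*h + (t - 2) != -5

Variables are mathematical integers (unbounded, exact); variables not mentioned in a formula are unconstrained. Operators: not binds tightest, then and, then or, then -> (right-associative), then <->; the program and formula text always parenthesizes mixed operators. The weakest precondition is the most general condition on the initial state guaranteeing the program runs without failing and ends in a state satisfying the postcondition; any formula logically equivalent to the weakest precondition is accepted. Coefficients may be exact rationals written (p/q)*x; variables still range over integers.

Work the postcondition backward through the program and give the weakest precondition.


Working backward. After the program, the postcondition (1/2)*h + (t - 2) != -5 must hold; in canonical form it is (1/2)*h + t != -3.
Then branch requires (1/2)*h + t != -3; else branch requires (1/2)*h + t != -3.
Before the if: ((q = -4 and 2*acc != -1) -> (1/2)*h + t != -3) and ((not (q = -4 and 2*acc != -1)) -> (1/2)*h + t != -3)
Before h := p + q: ((q = -4 and 2*acc != -1) -> (1/2)*p + (1/2)*q + t != -3) and ((not (q = -4 and 2*acc != -1)) -> (1/2)*p + (1/2)*q + t != -3)
Then branch requires ((2*acc = 3 and 2*acc != -1) -> (3/2)*acc + t != -5/2) and ((not (2*acc = 3 and 2*acc != -1)) -> (3/2)*acc + t != -5/2); else branch requires ((p = -6 and 2*acc != -1) -> p + t != -4) and ((not (p = -6 and 2*acc != -1)) -> p + t != -4).
Before the if: (p > 7 -> (((2*acc = 3 and 2*acc != -1) -> (3/2)*acc + t != -5/2) and ((not (2*acc = 3 and 2*acc != -1)) -> (3/2)*acc + t != -5/2))) and ((not (p > 7)) -> (((p = -6 and 2*acc != -1) -> p + t != -4) and ((not (p = -6 and 2*acc != -1)) -> p + t != -4)))
Answer: WP = (p > 7 -> (((2*acc = 3 and 2*acc != -1) -> (3/2)*acc + t != -5/2) and ((not (2*acc = 3 and 2*acc != -1)) -> (3/2)*acc + t != -5/2))) and ((not (p > 7)) -> (((p = -6 and 2*acc != -1) -> p + t != -4) and ((not (p = -6 and 2*acc != -1)) -> p + t != -4)))


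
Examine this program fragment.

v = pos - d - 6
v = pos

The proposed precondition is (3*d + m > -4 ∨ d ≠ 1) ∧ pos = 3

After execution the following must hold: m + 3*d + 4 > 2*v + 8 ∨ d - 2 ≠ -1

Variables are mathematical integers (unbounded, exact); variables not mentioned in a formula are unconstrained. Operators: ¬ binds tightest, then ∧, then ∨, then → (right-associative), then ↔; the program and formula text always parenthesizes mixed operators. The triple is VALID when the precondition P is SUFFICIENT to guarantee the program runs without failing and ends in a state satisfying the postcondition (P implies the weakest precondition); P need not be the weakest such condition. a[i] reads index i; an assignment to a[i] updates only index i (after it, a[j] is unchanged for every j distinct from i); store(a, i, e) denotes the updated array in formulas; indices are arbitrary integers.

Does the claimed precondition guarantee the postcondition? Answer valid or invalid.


Working backward. After the program, the postcondition m + 3*d + 4 > 2*v + 8 ∨ d - 2 ≠ -1 must hold; in canonical form it is 3*d + m > 2*v + 4 ∨ d ≠ 1.
Before v := pos: 3*d + m > 2*pos + 4 ∨ d ≠ 1
Before v := pos - d - 6: 3*d + m > 2*pos + 4 ∨ d ≠ 1
The weakest precondition is 3*d + m > 2*pos + 4 ∨ d ≠ 1.
Check whether (3*d + m > -4 ∨ d ≠ 1) ∧ pos = 3 implies it.
Countermodel: at the initial state d = 1, m = -6, pos = 3, the precondition holds but the weakest precondition fails.
Answer: invalid


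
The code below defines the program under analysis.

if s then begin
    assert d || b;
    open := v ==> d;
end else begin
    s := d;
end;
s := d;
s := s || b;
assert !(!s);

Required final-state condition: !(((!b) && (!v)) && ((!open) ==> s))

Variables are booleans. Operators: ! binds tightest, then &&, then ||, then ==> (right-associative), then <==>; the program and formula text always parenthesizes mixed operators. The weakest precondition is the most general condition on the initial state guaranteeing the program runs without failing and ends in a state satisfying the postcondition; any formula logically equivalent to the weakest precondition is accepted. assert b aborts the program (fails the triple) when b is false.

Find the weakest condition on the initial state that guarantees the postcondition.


Working backward. After the program, the postcondition !(((!b) && (!v)) && ((!open) ==> s)) must hold; in canonical form it is !((!b) && (!v) && ((!open) ==> s)).
Before assert !(!s): s && (!((!b) && (!v) && ((!open) ==> s)))
Before s := s || b: (s || b) && (!((!b) && (!v) && ((!open) ==> (s || b))))
Before s := d: (d || b) && (!((!b) && (!v) && ((!open) ==> (d || b))))
Then branch requires (d || b) && (!((!b) && (!v) && ((!(v ==> d)) ==> (d || b)))); else branch requires (d || b) && (!((!b) && (!v) && ((!open) ==> (d || b)))).
Before the if: (s ==> ((d || b) && (!((!b) && (!v) && ((!(v ==> d)) ==> (d || b)))))) && ((!s) ==> ((d || b) && (!((!b) && (!v) && ((!open) ==> (d || b))))))
Answer: WP = (s ==> ((d || b) && (!((!b) && (!v) && ((!(v ==> d)) ==> (d || b)))))) && ((!s) ==> ((d || b) && (!((!b) && (!v) && ((!open) ==> (d || b))))))


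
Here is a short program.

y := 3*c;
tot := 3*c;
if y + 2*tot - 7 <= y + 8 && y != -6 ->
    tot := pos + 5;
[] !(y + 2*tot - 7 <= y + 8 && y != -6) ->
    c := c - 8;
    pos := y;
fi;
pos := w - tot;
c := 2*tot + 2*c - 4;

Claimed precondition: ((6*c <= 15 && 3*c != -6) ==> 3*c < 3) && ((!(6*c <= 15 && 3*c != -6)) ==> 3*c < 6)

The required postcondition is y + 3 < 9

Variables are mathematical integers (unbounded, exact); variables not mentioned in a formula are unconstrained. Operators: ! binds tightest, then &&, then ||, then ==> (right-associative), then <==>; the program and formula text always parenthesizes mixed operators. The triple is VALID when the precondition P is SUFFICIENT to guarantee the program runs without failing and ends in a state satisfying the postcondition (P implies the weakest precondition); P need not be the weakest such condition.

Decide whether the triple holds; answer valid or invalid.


Working backward. After the program, the postcondition y + 3 < 9 must hold; in canonical form it is y < 6.
Before c := 2*tot + 2*c - 4: y < 6
Before pos := w - tot: y < 6
Then branch requires y < 6; else branch requires y < 6.
Before the if: ((2*tot <= 15 && y != -6) ==> y < 6) && ((!(2*tot <= 15 && y != -6)) ==> y < 6)
Before tot := 3*c: ((6*c <= 15 && y != -6) ==> y < 6) && ((!(6*c <= 15 && y != -6)) ==> y < 6)
Before y := 3*c: ((6*c <= 15 && 3*c != -6) ==> 3*c < 6) && ((!(6*c <= 15 && 3*c != -6)) ==> 3*c < 6)
The weakest precondition is ((6*c <= 15 && 3*c != -6) ==> 3*c < 6) && ((!(6*c <= 15 && 3*c != -6)) ==> 3*c < 6).
Check whether ((6*c <= 15 && 3*c != -6) ==> 3*c < 3) && ((!(6*c <= 15 && 3*c != -6)) ==> 3*c < 6) implies it.
Every state satisfying the precondition satisfies the weakest precondition: the implication holds.
Answer: valid


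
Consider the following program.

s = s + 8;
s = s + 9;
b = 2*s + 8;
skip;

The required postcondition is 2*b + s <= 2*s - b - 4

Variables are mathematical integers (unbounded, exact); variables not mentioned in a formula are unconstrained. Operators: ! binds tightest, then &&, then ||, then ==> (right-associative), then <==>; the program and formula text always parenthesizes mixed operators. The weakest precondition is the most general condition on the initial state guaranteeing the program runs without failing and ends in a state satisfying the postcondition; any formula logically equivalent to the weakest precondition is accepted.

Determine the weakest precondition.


Working backward. After the program, the postcondition 2*b + s <= 2*s - b - 4 must hold; in canonical form it is 3*b <= s - 4.
Before skip: 3*b <= s - 4
Before b := 2*s + 8: 5*s <= -28
Before s := s + 9: 5*s <= -73
Before s := s + 8: 5*s <= -113
Answer: WP = 5*s <= -113


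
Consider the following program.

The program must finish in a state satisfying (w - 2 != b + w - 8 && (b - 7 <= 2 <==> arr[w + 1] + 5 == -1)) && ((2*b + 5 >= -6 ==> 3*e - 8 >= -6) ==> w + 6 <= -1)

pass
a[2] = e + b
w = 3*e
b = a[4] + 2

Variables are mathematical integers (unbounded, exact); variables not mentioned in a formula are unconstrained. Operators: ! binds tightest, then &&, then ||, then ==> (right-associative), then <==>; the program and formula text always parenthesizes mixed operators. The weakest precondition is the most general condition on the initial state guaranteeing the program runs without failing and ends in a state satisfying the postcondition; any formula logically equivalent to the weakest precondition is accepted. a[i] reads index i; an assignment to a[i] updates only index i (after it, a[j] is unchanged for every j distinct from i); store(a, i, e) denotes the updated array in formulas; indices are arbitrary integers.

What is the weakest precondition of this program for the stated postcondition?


Working backward. After the program, the postcondition (w - 2 != b + w - 8 && (b - 7 <= 2 <==> arr[w + 1] + 5 == -1)) && ((2*b + 5 >= -6 ==> 3*e - 8 >= -6) ==> w + 6 <= -1) must hold; in canonical form it is b != 6 && (b <= 9 <==> arr[w + 1] == -6) && ((2*b >= -11 ==> 3*e >= 2) ==> w <= -7).
Before b := a[4] + 2: a[4] != 4 && (a[4] <= 7 <==> arr[w + 1] == -6) && ((2*a[4] >= -15 ==> 3*e >= 2) ==> w <= -7)
Before w := 3*e: a[4] != 4 && (a[4] <= 7 <==> arr[3*e + 1] == -6) && ((2*a[4] >= -15 ==> 3*e >= 2) ==> 3*e <= -7)
Before a[2] := e + b: a[4] != 4 && (a[4] <= 7 <==> arr[3*e + 1] == -6) && ((2*a[4] >= -15 ==> 3*e >= 2) ==> 3*e <= -7)
Before skip: a[4] != 4 && (a[4] <= 7 <==> arr[3*e + 1] == -6) && ((2*a[4] >= -15 ==> 3*e >= 2) ==> 3*e <= -7)
Answer: WP = a[4] != 4 && (a[4] <= 7 <==> arr[3*e + 1] == -6) && ((2*a[4] >= -15 ==> 3*e >= 2) ==> 3*e <= -7)


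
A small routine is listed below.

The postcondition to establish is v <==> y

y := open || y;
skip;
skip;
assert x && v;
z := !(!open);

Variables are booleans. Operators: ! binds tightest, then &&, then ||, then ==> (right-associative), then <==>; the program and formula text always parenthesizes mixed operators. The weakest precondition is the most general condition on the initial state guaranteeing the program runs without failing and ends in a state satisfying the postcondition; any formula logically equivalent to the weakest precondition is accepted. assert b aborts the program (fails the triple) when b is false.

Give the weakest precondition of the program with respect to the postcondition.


Working backward. After the program, v <==> y must hold.
Before z := !(!open): v <==> y
Before assert x && v: x && v && (v <==> y)
Before skip: x && v && (v <==> y)
Before skip: x && v && (v <==> y)
Before y := open || y: x && v && (v <==> (open || y))
Answer: WP = x && v && (v <==> (open || y))


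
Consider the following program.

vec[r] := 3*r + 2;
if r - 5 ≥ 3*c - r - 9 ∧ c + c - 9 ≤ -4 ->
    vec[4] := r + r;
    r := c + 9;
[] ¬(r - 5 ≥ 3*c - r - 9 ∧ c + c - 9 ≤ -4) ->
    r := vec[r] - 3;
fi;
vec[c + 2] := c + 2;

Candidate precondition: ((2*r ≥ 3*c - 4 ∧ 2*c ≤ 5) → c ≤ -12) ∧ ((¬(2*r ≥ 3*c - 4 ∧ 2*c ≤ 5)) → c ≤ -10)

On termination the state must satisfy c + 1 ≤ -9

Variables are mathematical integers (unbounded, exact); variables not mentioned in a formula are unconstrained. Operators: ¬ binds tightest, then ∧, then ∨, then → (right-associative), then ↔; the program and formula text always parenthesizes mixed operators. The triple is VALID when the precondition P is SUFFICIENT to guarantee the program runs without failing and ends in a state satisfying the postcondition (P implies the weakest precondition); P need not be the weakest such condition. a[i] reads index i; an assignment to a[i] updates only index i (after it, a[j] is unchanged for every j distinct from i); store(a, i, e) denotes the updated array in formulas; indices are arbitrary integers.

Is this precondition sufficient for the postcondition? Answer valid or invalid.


Working backward. After the program, the postcondition c + 1 ≤ -9 must hold; in canonical form it is c ≤ -10.
Before vec[c + 2] := c + 2: c ≤ -10
Then branch requires c ≤ -10; else branch requires c ≤ -10.
Before the if: ((2*r ≥ 3*c - 4 ∧ 2*c ≤ 5) → c ≤ -10) ∧ ((¬(2*r ≥ 3*c - 4 ∧ 2*c ≤ 5)) → c ≤ -10)
Before vec[r] := 3*r + 2: ((2*r ≥ 3*c - 4 ∧ 2*c ≤ 5) → c ≤ -10) ∧ ((¬(2*r ≥ 3*c - 4 ∧ 2*c ≤ 5)) → c ≤ -10)
The weakest precondition is ((2*r ≥ 3*c - 4 ∧ 2*c ≤ 5) → c ≤ -10) ∧ ((¬(2*r ≥ 3*c - 4 ∧ 2*c ≤ 5)) → c ≤ -10).
Check whether ((2*r ≥ 3*c - 4 ∧ 2*c ≤ 5) → c ≤ -12) ∧ ((¬(2*r ≥ 3*c - 4 ∧ 2*c ≤ 5)) → c ≤ -10) implies it.
Every state satisfying the precondition satisfies the weakest precondition: the implication holds.
Answer: valid


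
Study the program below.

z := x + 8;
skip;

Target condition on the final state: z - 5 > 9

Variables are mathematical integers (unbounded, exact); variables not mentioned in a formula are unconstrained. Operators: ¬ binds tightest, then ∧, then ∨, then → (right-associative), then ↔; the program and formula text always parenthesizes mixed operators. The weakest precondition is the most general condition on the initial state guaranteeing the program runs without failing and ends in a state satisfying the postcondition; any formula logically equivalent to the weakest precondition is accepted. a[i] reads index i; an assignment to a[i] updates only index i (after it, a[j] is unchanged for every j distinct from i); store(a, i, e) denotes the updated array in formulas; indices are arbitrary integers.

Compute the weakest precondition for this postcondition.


Working backward. After the program, the postcondition z - 5 > 9 must hold; in canonical form it is z > 14.
Before skip: z > 14
Before z := x + 8: x > 6
Answer: WP = x > 6


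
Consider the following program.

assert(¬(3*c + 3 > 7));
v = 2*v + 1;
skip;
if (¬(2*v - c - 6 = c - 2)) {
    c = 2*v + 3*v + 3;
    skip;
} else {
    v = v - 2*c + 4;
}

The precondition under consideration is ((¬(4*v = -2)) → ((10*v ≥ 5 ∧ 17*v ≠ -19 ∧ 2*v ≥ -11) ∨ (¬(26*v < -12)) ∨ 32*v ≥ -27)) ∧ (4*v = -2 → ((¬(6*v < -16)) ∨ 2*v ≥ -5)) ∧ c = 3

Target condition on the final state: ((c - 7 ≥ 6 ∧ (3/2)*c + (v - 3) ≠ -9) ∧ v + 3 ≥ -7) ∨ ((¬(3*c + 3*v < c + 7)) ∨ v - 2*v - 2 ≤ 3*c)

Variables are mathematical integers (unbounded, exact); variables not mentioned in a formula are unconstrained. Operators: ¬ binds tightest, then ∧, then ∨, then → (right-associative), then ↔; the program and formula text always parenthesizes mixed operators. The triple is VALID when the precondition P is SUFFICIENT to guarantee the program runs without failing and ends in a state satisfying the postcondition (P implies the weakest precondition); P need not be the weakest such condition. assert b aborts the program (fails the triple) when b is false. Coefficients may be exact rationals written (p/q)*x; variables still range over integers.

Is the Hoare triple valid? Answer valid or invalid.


Working backward. After the program, the postcondition ((c - 7 ≥ 6 ∧ (3/2)*c + (v - 3) ≠ -9) ∧ v + 3 ≥ -7) ∨ ((¬(3*c + 3*v < c + 7)) ∨ v - 2*v - 2 ≤ 3*c) must hold; in canonical form it is (c ≥ 13 ∧ (3/2)*c + v ≠ -6 ∧ v ≥ -10) ∨ (¬(2*c + 3*v < 7)) ∨ 3*c + v ≥ -2.
Then branch requires (5*v ≥ 10 ∧ (17/2)*v ≠ -21/2 ∧ v ≥ -10) ∨ (¬(13*v < 1)) ∨ 16*v ≥ -11; else branch requires (c ≥ 13 ∧ v ≠ (1/2)*c - 10 ∧ v ≥ 2*c - 14) ∨ (¬(3*v < 4*c - 5)) ∨ c + v ≥ -6.
Before the if: ((¬(2*v = 2*c + 4)) → ((5*v ≥ 10 ∧ (17/2)*v ≠ -21/2 ∧ v ≥ -10) ∨ (¬(13*v < 1)) ∨ 16*v ≥ -11)) ∧ (2*v = 2*c + 4 → ((c ≥ 13 ∧ v ≠ (1/2)*c - 10 ∧ v ≥ 2*c - 14) ∨ (¬(3*v < 4*c - 5)) ∨ c + v ≥ -6))
Before skip: ((¬(2*v = 2*c + 4)) → ((5*v ≥ 10 ∧ (17/2)*v ≠ -21/2 ∧ v ≥ -10) ∨ (¬(13*v < 1)) ∨ 16*v ≥ -11)) ∧ (2*v = 2*c + 4 → ((c ≥ 13 ∧ v ≠ (1/2)*c - 10 ∧ v ≥ 2*c - 14) ∨ (¬(3*v < 4*c - 5)) ∨ c + v ≥ -6))
Before v := 2*v + 1: ((¬(4*v = 2*c + 2)) → ((10*v ≥ 5 ∧ 17*v ≠ -19 ∧ 2*v ≥ -11) ∨ (¬(26*v < -12)) ∨ 32*v ≥ -27)) ∧ (4*v = 2*c + 2 → ((c ≥ 13 ∧ 2*v ≠ (1/2)*c - 11 ∧ 2*v ≥ 2*c - 15) ∨ (¬(6*v < 4*c - 8)) ∨ c + 2*v ≥ -7))
Before assert ¬(3*c + 3 > 7): (¬(3*c > 4)) ∧ ((¬(4*v = 2*c + 2)) → ((10*v ≥ 5 ∧ 17*v ≠ -19 ∧ 2*v ≥ -11) ∨ (¬(26*v < -12)) ∨ 32*v ≥ -27)) ∧ (4*v = 2*c + 2 → ((c ≥ 13 ∧ 2*v ≠ (1/2)*c - 11 ∧ 2*v ≥ 2*c - 15) ∨ (¬(6*v < 4*c - 8)) ∨ c + 2*v ≥ -7))
The weakest precondition is (¬(3*c > 4)) ∧ ((¬(4*v = 2*c + 2)) → ((10*v ≥ 5 ∧ 17*v ≠ -19 ∧ 2*v ≥ -11) ∨ (¬(26*v < -12)) ∨ 32*v ≥ -27)) ∧ (4*v = 2*c + 2 → ((c ≥ 13 ∧ 2*v ≠ (1/2)*c - 11 ∧ 2*v ≥ 2*c - 15) ∨ (¬(6*v < 4*c - 8)) ∨ c + 2*v ≥ -7)).
Check whether ((¬(4*v = -2)) → ((10*v ≥ 5 ∧ 17*v ≠ -19 ∧ 2*v ≥ -11) ∨ (¬(26*v < -12)) ∨ 32*v ≥ -27)) ∧ (4*v = -2 → ((¬(6*v < -16)) ∨ 2*v ≥ -5)) ∧ c = 3 implies it.
Countermodel: at the initial state c = 3, v = 0, the precondition holds but the weakest precondition fails.
Answer: invalid


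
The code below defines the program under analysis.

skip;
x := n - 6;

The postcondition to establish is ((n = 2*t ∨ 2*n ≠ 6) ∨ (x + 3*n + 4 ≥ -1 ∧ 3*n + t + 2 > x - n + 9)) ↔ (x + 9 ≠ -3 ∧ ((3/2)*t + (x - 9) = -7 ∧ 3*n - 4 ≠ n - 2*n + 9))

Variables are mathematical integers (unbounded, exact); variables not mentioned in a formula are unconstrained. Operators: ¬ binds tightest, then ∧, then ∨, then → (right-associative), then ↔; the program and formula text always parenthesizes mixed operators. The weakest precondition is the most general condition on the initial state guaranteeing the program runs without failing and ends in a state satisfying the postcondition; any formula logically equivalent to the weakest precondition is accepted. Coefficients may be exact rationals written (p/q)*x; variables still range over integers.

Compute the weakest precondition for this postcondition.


Working backward. After the program, the postcondition ((n = 2*t ∨ 2*n ≠ 6) ∨ (x + 3*n + 4 ≥ -1 ∧ 3*n + t + 2 > x - n + 9)) ↔ (x + 9 ≠ -3 ∧ ((3/2)*t + (x - 9) = -7 ∧ 3*n - 4 ≠ n - 2*n + 9)) must hold; in canonical form it is (n = 2*t ∨ 2*n ≠ 6 ∨ (3*n + x ≥ -5 ∧ 4*n + t > x + 7)) ↔ (x ≠ -12 ∧ (3/2)*t + x = 2 ∧ 4*n ≠ 13).
Before x := n - 6: (n = 2*t ∨ 2*n ≠ 6 ∨ (4*n ≥ 1 ∧ 3*n + t > 1)) ↔ (n ≠ -6 ∧ n + (3/2)*t = 8 ∧ 4*n ≠ 13)
Before skip: (n = 2*t ∨ 2*n ≠ 6 ∨ (4*n ≥ 1 ∧ 3*n + t > 1)) ↔ (n ≠ -6 ∧ n + (3/2)*t = 8 ∧ 4*n ≠ 13)
Answer: WP = (n = 2*t ∨ 2*n ≠ 6 ∨ (4*n ≥ 1 ∧ 3*n + t > 1)) ↔ (n ≠ -6 ∧ n + (3/2)*t = 8 ∧ 4*n ≠ 13)


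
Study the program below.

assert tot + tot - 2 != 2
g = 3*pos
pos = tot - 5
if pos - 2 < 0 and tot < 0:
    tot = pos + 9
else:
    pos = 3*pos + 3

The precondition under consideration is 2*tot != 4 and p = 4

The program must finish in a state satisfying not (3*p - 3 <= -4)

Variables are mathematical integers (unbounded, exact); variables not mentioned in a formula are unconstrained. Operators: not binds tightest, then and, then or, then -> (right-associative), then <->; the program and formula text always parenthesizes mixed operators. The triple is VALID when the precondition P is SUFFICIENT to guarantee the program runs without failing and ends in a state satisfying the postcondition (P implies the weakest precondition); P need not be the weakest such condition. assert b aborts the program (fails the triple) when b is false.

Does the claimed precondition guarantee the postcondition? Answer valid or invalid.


Working backward. After the program, the postcondition not (3*p - 3 <= -4) must hold; in canonical form it is not (3*p <= -1).
Then branch requires not (3*p <= -1); else branch requires not (3*p <= -1).
Before the if: ((pos < 2 and tot < 0) -> (not (3*p <= -1))) and ((not (pos < 2 and tot < 0)) -> (not (3*p <= -1)))
Before pos := tot - 5: ((tot < 7 and tot < 0) -> (not (3*p <= -1))) and ((not (tot < 7 and tot < 0)) -> (not (3*p <= -1)))
Before g := 3*pos: ((tot < 7 and tot < 0) -> (not (3*p <= -1))) and ((not (tot < 7 and tot < 0)) -> (not (3*p <= -1)))
Before assert tot + tot - 2 != 2: 2*tot != 4 and ((tot < 7 and tot < 0) -> (not (3*p <= -1))) and ((not (tot < 7 and tot < 0)) -> (not (3*p <= -1)))
The weakest precondition is 2*tot != 4 and ((tot < 7 and tot < 0) -> (not (3*p <= -1))) and ((not (tot < 7 and tot < 0)) -> (not (3*p <= -1))).
Check whether 2*tot != 4 and p = 4 implies it.
Every state satisfying the precondition satisfies the weakest precondition: the implication holds.
Answer: valid


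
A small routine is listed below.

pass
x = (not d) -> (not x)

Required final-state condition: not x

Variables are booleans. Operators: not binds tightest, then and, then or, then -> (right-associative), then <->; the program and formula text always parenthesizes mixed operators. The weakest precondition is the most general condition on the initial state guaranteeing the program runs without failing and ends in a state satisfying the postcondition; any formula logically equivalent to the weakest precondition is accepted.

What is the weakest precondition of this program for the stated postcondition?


Working backward. After the program, not x must hold.
Before x := (not d) -> (not x): not ((not d) -> (not x))
Before skip: not ((not d) -> (not x))
Answer: WP = not ((not d) -> (not x))


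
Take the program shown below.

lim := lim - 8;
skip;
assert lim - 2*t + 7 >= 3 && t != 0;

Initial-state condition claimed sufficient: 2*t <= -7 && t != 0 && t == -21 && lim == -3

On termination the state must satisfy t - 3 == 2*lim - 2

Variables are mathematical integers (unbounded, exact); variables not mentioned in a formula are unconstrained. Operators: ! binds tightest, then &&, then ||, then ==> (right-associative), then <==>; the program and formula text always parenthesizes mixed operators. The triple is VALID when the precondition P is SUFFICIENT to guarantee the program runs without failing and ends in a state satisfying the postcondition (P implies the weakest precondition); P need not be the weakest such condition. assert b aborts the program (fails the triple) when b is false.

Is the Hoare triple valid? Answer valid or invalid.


Working backward. After the program, the postcondition t - 3 == 2*lim - 2 must hold; in canonical form it is t == 2*lim + 1.
Before assert lim - 2*t + 7 >= 3 && t != 0: lim >= 2*t - 4 && t != 0 && t == 2*lim + 1
Before skip: lim >= 2*t - 4 && t != 0 && t == 2*lim + 1
Before lim := lim - 8: lim >= 2*t + 4 && t != 0 && t == 2*lim - 15
The weakest precondition is lim >= 2*t + 4 && t != 0 && t == 2*lim - 15.
Check whether 2*t <= -7 && t != 0 && t == -21 && lim == -3 implies it.
Every state satisfying the precondition satisfies the weakest precondition: the implication holds.
Answer: valid


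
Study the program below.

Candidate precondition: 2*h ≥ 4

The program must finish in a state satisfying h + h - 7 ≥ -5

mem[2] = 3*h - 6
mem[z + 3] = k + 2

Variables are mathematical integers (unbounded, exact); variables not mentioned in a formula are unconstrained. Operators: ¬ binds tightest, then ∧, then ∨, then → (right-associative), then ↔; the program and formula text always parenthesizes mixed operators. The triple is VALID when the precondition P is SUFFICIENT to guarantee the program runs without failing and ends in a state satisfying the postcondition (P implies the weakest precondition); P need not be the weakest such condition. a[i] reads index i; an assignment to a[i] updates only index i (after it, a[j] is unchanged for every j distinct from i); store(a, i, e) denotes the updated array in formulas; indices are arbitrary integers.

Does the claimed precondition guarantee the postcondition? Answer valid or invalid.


Working backward. After the program, the postcondition h + h - 7 ≥ -5 must hold; in canonical form it is 2*h ≥ 2.
Before mem[z + 3] := k + 2: 2*h ≥ 2
Before mem[2] := 3*h - 6: 2*h ≥ 2
The weakest precondition is 2*h ≥ 2.
Check whether 2*h ≥ 4 implies it.
Every state satisfying the precondition satisfies the weakest precondition: the implication holds.
Answer: valid


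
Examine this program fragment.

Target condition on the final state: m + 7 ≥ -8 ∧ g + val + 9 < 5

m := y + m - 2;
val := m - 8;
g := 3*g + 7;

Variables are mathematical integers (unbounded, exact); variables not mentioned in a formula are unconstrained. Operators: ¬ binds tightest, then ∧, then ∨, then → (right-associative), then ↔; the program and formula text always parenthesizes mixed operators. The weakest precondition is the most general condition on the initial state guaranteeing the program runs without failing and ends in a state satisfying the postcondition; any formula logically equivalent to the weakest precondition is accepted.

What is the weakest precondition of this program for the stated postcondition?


Working backward. After the program, the postcondition m + 7 ≥ -8 ∧ g + val + 9 < 5 must hold; in canonical form it is m ≥ -15 ∧ g + val < -4.
Before g := 3*g + 7: m ≥ -15 ∧ 3*g + val < -11
Before val := m - 8: m ≥ -15 ∧ 3*g + m < -3
Before m := y + m - 2: m + y ≥ -13 ∧ 3*g + m + y < -1
Answer: WP = m + y ≥ -13 ∧ 3*g + m + y < -1


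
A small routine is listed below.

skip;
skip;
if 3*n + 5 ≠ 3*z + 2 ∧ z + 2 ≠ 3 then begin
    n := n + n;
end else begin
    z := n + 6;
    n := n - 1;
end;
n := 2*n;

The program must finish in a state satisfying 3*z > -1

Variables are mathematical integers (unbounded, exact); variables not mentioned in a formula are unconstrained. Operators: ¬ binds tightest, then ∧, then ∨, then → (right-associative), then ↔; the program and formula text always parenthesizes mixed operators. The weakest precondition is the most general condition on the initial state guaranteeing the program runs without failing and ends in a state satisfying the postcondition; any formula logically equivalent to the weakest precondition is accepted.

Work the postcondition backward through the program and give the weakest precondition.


Working backward. After the program, 3*z > -1 must hold.
Before n := 2*n: 3*z > -1
Then branch requires 3*z > -1; else branch requires 3*n > -19.
Before the if: ((3*n ≠ 3*z - 3 ∧ z ≠ 1) → 3*z > -1) ∧ ((¬(3*n ≠ 3*z - 3 ∧ z ≠ 1)) → 3*n > -19)
Before skip: ((3*n ≠ 3*z - 3 ∧ z ≠ 1) → 3*z > -1) ∧ ((¬(3*n ≠ 3*z - 3 ∧ z ≠ 1)) → 3*n > -19)
Before skip: ((3*n ≠ 3*z - 3 ∧ z ≠ 1) → 3*z > -1) ∧ ((¬(3*n ≠ 3*z - 3 ∧ z ≠ 1)) → 3*n > -19)
Answer: WP = ((3*n ≠ 3*z - 3 ∧ z ≠ 1) → 3*z > -1) ∧ ((¬(3*n ≠ 3*z - 3 ∧ z ≠ 1)) → 3*n > -19)


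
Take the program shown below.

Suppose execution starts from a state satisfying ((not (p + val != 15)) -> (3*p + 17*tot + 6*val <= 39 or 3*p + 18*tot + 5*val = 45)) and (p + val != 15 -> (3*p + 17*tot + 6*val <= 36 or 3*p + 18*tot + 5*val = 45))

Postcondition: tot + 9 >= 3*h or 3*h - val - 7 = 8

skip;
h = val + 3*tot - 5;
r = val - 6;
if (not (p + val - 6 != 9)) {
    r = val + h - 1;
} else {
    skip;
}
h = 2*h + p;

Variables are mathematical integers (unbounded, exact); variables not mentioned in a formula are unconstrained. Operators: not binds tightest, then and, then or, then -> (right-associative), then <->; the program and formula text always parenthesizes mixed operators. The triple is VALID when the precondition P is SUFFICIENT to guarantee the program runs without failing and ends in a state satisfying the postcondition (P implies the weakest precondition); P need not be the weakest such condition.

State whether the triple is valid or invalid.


Working backward. After the program, the postcondition tot + 9 >= 3*h or 3*h - val - 7 = 8 must hold; in canonical form it is tot >= 3*h - 9 or 3*h = val + 15.
Before h := 2*h + p: tot >= 6*h + 3*p - 9 or 6*h + 3*p = val + 15
Then branch requires tot >= 6*h + 3*p - 9 or 6*h + 3*p = val + 15; else branch requires tot >= 6*h + 3*p - 9 or 6*h + 3*p = val + 15.
Before the if: ((not (p + val != 15)) -> (tot >= 6*h + 3*p - 9 or 6*h + 3*p = val + 15)) and (p + val != 15 -> (tot >= 6*h + 3*p - 9 or 6*h + 3*p = val + 15))
Before r := val - 6: ((not (p + val != 15)) -> (tot >= 6*h + 3*p - 9 or 6*h + 3*p = val + 15)) and (p + val != 15 -> (tot >= 6*h + 3*p - 9 or 6*h + 3*p = val + 15))
Before h := val + 3*tot - 5: ((not (p + val != 15)) -> (3*p + 17*tot + 6*val <= 39 or 3*p + 18*tot + 5*val = 45)) and (p + val != 15 -> (3*p + 17*tot + 6*val <= 39 or 3*p + 18*tot + 5*val = 45))
Before skip: ((not (p + val != 15)) -> (3*p + 17*tot + 6*val <= 39 or 3*p + 18*tot + 5*val = 45)) and (p + val != 15 -> (3*p + 17*tot + 6*val <= 39 or 3*p + 18*tot + 5*val = 45))
The weakest precondition is ((not (p + val != 15)) -> (3*p + 17*tot + 6*val <= 39 or 3*p + 18*tot + 5*val = 45)) and (p + val != 15 -> (3*p + 17*tot + 6*val <= 39 or 3*p + 18*tot + 5*val = 45)).
Check whether ((not (p + val != 15)) -> (3*p + 17*tot + 6*val <= 39 or 3*p + 18*tot + 5*val = 45)) and (p + val != 15 -> (3*p + 17*tot + 6*val <= 36 or 3*p + 18*tot + 5*val = 45)) implies it.
Every state satisfying the precondition satisfies the weakest precondition: the implication holds.
Answer: valid


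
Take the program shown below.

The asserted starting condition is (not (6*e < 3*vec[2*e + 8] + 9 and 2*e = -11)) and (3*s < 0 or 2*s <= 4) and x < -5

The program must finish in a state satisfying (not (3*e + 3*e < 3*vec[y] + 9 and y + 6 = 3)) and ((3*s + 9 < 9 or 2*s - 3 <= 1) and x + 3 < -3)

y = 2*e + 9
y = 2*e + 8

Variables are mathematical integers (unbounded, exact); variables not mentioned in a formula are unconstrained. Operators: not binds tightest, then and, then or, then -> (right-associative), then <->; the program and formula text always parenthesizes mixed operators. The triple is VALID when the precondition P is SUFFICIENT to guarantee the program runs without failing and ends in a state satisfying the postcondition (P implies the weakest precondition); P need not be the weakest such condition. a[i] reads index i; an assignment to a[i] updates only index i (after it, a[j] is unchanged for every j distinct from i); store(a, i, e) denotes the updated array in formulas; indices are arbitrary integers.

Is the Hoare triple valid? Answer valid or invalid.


Working backward. After the program, the postcondition (not (3*e + 3*e < 3*vec[y] + 9 and y + 6 = 3)) and ((3*s + 9 < 9 or 2*s - 3 <= 1) and x + 3 < -3) must hold; in canonical form it is (not (6*e < 3*vec[y] + 9 and y = -3)) and (3*s < 0 or 2*s <= 4) and x < -6.
Before y := 2*e + 8: (not (6*e < 3*vec[2*e + 8] + 9 and 2*e = -11)) and (3*s < 0 or 2*s <= 4) and x < -6
Before y := 2*e + 9: (not (6*e < 3*vec[2*e + 8] + 9 and 2*e = -11)) and (3*s < 0 or 2*s <= 4) and x < -6
The weakest precondition is (not (6*e < 3*vec[2*e + 8] + 9 and 2*e = -11)) and (3*s < 0 or 2*s <= 4) and x < -6.
Check whether (not (6*e < 3*vec[2*e + 8] + 9 and 2*e = -11)) and (3*s < 0 or 2*s <= 4) and x < -5 implies it.
Countermodel: at the initial state e = 0, s = -1, vec = {[8] = 0, elsewhere 0}, x = -6, the precondition holds but the weakest precondition fails.
Answer: invalid
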